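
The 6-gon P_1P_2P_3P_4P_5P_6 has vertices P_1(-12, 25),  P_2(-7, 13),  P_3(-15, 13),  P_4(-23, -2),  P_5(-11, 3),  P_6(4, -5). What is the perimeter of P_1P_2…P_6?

102

|P_1P_2| = √((5)² + (-12)²) = √169 = 13
|P_2P_3| = √((-8)² + (0)²) = √64 = 8
|P_3P_4| = √((-8)² + (-15)²) = √289 = 17
|P_4P_5| = √((12)² + (5)²) = √169 = 13
|P_5P_6| = √((15)² + (-8)²) = √289 = 17
|P_6P_1| = √((-16)² + (30)²) = √1156 = 34
Perimeter = 13 + 8 + 17 + 13 + 17 + 34 = 102.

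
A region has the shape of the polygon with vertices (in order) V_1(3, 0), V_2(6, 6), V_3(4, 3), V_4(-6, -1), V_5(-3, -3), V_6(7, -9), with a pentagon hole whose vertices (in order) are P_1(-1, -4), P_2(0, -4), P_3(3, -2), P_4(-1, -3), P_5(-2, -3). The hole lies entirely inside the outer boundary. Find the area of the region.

54.5

Outer boundary:
Apply Gauss's area formula: 2A = Σ (x_i·y_{i+1} − x_{i+1}·y_i), indices taken mod 6.
V_1→V_2: (3)(6) − (6)(0) = 18
V_2→V_3: (6)(3) − (4)(6) = -6
V_3→V_4: (4)(-1) − (-6)(3) = 14
V_4→V_5: (-6)(-3) − (-3)(-1) = 15
V_5→V_6: (-3)(-9) − (7)(-3) = 48
V_6→V_1: (7)(0) − (3)(-9) = 27
Σ = 116
Area = |Σ|/2 = 58.
Hole:
Apply Gauss's area formula: 2A = Σ (x_i·y_{i+1} − x_{i+1}·y_i), indices taken mod 5.
Cross-terms: 4, 12, -11, -3, 5  ⇒  Σ = 7
Area = |Σ|/2 = 3.5.
Net area = 58 − 3.5 = 54.5.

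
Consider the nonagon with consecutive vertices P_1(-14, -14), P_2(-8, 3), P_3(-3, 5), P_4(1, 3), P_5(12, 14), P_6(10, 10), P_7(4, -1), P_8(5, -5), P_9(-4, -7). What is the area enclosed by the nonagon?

Σ = (-154) + (-31) + (-14) + (-22) + (-20) + (-50) + (-15) + (-55) + (-42) = -403
Area = |Σ|/2 = 201.5.

201.5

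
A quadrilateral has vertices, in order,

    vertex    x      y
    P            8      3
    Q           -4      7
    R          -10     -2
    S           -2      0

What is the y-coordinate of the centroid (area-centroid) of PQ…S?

Apply the shoelace formula. First the cross-terms c_i = x_i·y_{i+1} − x_{i+1}·y_i:
  68, 78, -4, -6  ⇒  2A = 136, A = 68.
Then Σ (y_i + y_{i+1})·c_i = 1060, so ȳ = 1060 / (6·68) = 265/102.

265/102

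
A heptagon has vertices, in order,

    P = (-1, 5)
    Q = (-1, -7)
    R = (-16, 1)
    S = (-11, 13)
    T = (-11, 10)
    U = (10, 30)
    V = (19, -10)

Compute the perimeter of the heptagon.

|PQ| = √((0)² + (-12)²) = √144 = 12
|QR| = √((-15)² + (8)²) = √289 = 17
|RS| = √((5)² + (12)²) = √169 = 13
|ST| = √((0)² + (-3)²) = √9 = 3
|TU| = √((21)² + (20)²) = √841 = 29
|UV| = √((9)² + (-40)²) = √1681 = 41
|VP| = √((-20)² + (15)²) = √625 = 25
Perimeter = 12 + 17 + 13 + 3 + 29 + 41 + 25 = 140.

140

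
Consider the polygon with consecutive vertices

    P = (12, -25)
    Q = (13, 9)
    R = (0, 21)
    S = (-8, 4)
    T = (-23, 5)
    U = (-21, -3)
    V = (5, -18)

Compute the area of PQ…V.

792

Apply the surveyor's formula: 2A = Σ (x_i·y_{i+1} − x_{i+1}·y_i), indices taken mod 7.
Σ = (433) + (273) + (168) + (52) + (174) + (393) + (91) = 1584
Area = |Σ|/2 = 792.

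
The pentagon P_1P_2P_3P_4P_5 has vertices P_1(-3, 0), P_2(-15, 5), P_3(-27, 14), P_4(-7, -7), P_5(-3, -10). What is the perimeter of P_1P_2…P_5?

|P_1P_2| = √((-12)² + (5)²) = √169 = 13
|P_2P_3| = √((-12)² + (9)²) = √225 = 15
|P_3P_4| = √((20)² + (-21)²) = √841 = 29
|P_4P_5| = √((4)² + (-3)²) = √25 = 5
|P_5P_1| = √((0)² + (10)²) = √100 = 10
Perimeter = 13 + 15 + 29 + 5 + 10 = 72.

72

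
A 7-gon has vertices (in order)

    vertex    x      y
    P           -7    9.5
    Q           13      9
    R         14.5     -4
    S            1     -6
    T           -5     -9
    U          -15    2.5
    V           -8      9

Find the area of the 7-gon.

383.25

Apply Gauss's area formula: 2A = Σ (x_i·y_{i+1} − x_{i+1}·y_i), indices taken mod 7.
Cross-terms: -186.5, -182.5, -83, -39, -147.5, -115, -13  ⇒  Σ = -766.5
Area = |Σ|/2 = 383.25.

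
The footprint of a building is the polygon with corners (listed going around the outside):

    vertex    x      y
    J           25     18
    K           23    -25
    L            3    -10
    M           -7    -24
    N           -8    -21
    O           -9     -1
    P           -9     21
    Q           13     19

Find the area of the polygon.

1222.5

Apply the surveyor's formula: 2A = Σ (x_i·y_{i+1} − x_{i+1}·y_i), indices taken mod 8.
J→K: (25)(-25) − (23)(18) = -1039
K→L: (23)(-10) − (3)(-25) = -155
L→M: (3)(-24) − (-7)(-10) = -142
M→N: (-7)(-21) − (-8)(-24) = -45
N→O: (-8)(-1) − (-9)(-21) = -181
O→P: (-9)(21) − (-9)(-1) = -198
P→Q: (-9)(19) − (13)(21) = -444
Q→J: (13)(18) − (25)(19) = -241
Σ = -2445
Area = |Σ|/2 = 1222.5.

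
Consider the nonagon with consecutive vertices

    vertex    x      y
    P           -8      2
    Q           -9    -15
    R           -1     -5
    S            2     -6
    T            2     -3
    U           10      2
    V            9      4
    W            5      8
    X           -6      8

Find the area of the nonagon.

219

Apply the shoelace formula: 2A = Σ (x_i·y_{i+1} − x_{i+1}·y_i), indices taken mod 9.
Σ = (138) + (30) + (16) + (6) + (34) + (22) + (52) + (88) + (52) = 438
Area = |Σ|/2 = 219.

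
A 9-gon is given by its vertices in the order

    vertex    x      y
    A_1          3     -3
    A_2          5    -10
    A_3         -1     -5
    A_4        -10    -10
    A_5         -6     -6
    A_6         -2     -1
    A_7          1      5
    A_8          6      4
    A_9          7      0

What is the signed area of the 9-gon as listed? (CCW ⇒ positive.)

-90

Apply the shoelace (surveyor's) formula: 2A = Σ (x_i·y_{i+1} − x_{i+1}·y_i), indices taken mod 9.
Σ = (-15) + (-35) + (-40) + (0) + (-6) + (-9) + (-26) + (-28) + (-21) = -180
Signed area = Σ/2 = -90 (negative ⇒ clockwise traversal).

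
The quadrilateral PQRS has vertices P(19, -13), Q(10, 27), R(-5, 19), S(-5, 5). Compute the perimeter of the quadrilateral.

|PQ| = √((-9)² + (40)²) = √1681 = 41
|QR| = √((-15)² + (-8)²) = √289 = 17
|RS| = √((0)² + (-14)²) = √196 = 14
|SP| = √((24)² + (-18)²) = √900 = 30
Perimeter = 41 + 17 + 14 + 30 = 102.

102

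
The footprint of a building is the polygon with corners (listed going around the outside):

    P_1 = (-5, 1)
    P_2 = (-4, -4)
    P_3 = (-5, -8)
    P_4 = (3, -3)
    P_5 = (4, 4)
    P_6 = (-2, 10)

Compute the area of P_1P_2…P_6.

Cross-terms: 24, 12, 39, 24, 48, 48  ⇒  Σ = 195
Area = |Σ|/2 = 97.5.

97.5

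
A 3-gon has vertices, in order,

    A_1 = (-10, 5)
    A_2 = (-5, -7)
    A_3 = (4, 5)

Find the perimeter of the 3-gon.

42

|A_1A_2| = √((5)² + (-12)²) = √169 = 13
|A_2A_3| = √((9)² + (12)²) = √225 = 15
|A_3A_1| = √((-14)² + (0)²) = √196 = 14
Perimeter = 13 + 15 + 14 = 42.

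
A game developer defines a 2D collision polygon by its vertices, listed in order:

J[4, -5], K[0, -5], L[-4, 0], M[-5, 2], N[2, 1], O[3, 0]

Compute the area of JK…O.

Apply the surveyor's formula: 2A = Σ (x_i·y_{i+1} − x_{i+1}·y_i), indices taken mod 6.
Σ = (-20) + (-20) + (-8) + (-9) + (-3) + (-15) = -75
Area = |Σ|/2 = 37.5.

37.5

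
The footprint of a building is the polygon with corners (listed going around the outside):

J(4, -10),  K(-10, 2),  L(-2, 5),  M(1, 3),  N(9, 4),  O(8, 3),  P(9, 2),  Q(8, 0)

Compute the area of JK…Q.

J→K: (4)(2) − (-10)(-10) = -92
K→L: (-10)(5) − (-2)(2) = -46
L→M: (-2)(3) − (1)(5) = -11
M→N: (1)(4) − (9)(3) = -23
N→O: (9)(3) − (8)(4) = -5
O→P: (8)(2) − (9)(3) = -11
P→Q: (9)(0) − (8)(2) = -16
Q→J: (8)(-10) − (4)(0) = -80
Σ = -284
Area = |Σ|/2 = 142.

142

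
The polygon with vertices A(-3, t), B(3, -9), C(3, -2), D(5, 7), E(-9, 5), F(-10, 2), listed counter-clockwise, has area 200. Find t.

-15

Write out the shoelace sum; only the two edges meeting at A involve t:
2·Area = [((-10)·t − (-3)·2) + ((-3)·(-9) − 3·t)] + 172
       = -13·t + 205 = 400
⇒ t = -15.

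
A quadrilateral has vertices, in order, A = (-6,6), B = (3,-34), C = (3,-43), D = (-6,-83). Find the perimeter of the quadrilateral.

|AB| = √((9)² + (-40)²) = √1681 = 41
|BC| = √((0)² + (-9)²) = √81 = 9
|CD| = √((-9)² + (-40)²) = √1681 = 41
|DA| = √((0)² + (89)²) = √7921 = 89
Perimeter = 41 + 9 + 41 + 89 = 180.

180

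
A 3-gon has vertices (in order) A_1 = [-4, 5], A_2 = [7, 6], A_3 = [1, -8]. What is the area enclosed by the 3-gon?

Apply Gauss's area formula: 2A = Σ (x_i·y_{i+1} − x_{i+1}·y_i), indices taken mod 3.
A_1→A_2: (-4)(6) − (7)(5) = -59
A_2→A_3: (7)(-8) − (1)(6) = -62
A_3→A_1: (1)(5) − (-4)(-8) = -27
Σ = -148
Area = |Σ|/2 = 74.

74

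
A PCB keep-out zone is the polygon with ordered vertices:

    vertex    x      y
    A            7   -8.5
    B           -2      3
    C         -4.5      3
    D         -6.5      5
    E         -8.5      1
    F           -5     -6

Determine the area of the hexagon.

92.5

Cross-terms: 4, 7.5, -3, 36, 56, 84.5  ⇒  Σ = 185
Area = |Σ|/2 = 92.5.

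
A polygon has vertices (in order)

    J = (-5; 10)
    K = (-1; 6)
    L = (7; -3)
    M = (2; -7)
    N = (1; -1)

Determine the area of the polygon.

J→K: (-5)(6) − (-1)(10) = -20
K→L: (-1)(-3) − (7)(6) = -39
L→M: (7)(-7) − (2)(-3) = -43
M→N: (2)(-1) − (1)(-7) = 5
N→J: (1)(10) − (-5)(-1) = 5
Σ = -92
Area = |Σ|/2 = 46.

46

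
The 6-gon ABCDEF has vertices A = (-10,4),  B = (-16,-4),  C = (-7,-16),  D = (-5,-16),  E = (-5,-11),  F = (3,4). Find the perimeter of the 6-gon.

|AB| = √((-6)² + (-8)²) = √100 = 10
|BC| = √((9)² + (-12)²) = √225 = 15
|CD| = √((2)² + (0)²) = √4 = 2
|DE| = √((0)² + (5)²) = √25 = 5
|EF| = √((8)² + (15)²) = √289 = 17
|FA| = √((-13)² + (0)²) = √169 = 13
Perimeter = 10 + 15 + 2 + 5 + 17 + 13 = 62.

62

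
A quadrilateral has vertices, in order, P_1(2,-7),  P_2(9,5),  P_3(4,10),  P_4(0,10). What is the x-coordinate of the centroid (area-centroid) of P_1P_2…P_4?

611/163

Apply the surveyor's formula. First the cross-terms c_i = x_i·y_{i+1} − x_{i+1}·y_i:
  73, 70, 40, -20  ⇒  2A = 163, A = 81.5.
Then Σ (x_i + x_{i+1})·c_i = 1833, so x̄ = 1833 / (6·81.5) = 611/163.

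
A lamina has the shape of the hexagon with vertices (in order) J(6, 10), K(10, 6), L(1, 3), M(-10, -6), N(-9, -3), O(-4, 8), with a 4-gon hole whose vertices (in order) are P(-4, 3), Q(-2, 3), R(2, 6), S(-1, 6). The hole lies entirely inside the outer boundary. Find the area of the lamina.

Outer boundary:
Apply the shoelace (surveyor's) formula: 2A = Σ (x_i·y_{i+1} − x_{i+1}·y_i), indices taken mod 6.
Σ = (-64) + (24) + (24) + (-24) + (-84) + (-88) = -212
Area = |Σ|/2 = 106.
Hole:
Apply the shoelace formula: 2A = Σ (x_i·y_{i+1} − x_{i+1}·y_i), indices taken mod 4.
Σ = (-6) + (-18) + (18) + (21) = 15
Area = |Σ|/2 = 7.5.
Net area = 106 − 7.5 = 98.5.

98.5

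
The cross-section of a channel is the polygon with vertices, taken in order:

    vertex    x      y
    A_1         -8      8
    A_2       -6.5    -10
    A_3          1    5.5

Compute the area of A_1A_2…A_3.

A_1→A_2: (-8)(-10) − (-6.5)(8) = 132
A_2→A_3: (-6.5)(5.5) − (1)(-10) = -25.75
A_3→A_1: (1)(8) − (-8)(5.5) = 52
Σ = 158.25
Area = |Σ|/2 = 79.125.

79.125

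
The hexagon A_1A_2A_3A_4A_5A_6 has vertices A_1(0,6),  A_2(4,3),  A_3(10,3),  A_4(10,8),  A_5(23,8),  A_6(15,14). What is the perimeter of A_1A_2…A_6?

56

|A_1A_2| = √((4)² + (-3)²) = √25 = 5
|A_2A_3| = √((6)² + (0)²) = √36 = 6
|A_3A_4| = √((0)² + (5)²) = √25 = 5
|A_4A_5| = √((13)² + (0)²) = √169 = 13
|A_5A_6| = √((-8)² + (6)²) = √100 = 10
|A_6A_1| = √((-15)² + (-8)²) = √289 = 17
Perimeter = 5 + 6 + 5 + 13 + 10 + 17 = 56.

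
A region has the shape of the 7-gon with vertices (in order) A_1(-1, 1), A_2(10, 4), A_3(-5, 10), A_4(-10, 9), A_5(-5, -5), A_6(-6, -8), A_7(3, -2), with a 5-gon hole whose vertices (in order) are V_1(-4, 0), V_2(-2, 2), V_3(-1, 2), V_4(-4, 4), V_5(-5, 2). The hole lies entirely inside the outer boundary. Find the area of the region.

Outer boundary:
Apply the shoelace formula: 2A = Σ (x_i·y_{i+1} − x_{i+1}·y_i), indices taken mod 7.
Σ = (-14) + (120) + (55) + (95) + (10) + (36) + (1) = 303
Area = |Σ|/2 = 151.5.
Hole:
Apply the shoelace formula: 2A = Σ (x_i·y_{i+1} − x_{i+1}·y_i), indices taken mod 5.
Cross-terms: -8, -2, 4, 12, 8  ⇒  Σ = 14
Area = |Σ|/2 = 7.
Net area = 151.5 − 7 = 144.5.

144.5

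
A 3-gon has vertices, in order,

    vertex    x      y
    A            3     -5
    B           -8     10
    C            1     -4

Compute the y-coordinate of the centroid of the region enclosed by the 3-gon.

Apply the surveyor's formula. First the cross-terms c_i = x_i·y_{i+1} − x_{i+1}·y_i:
  -10, 22, 7  ⇒  2A = 19, A = 9.5.
Then Σ (y_i + y_{i+1})·c_i = 19, so ȳ = 19 / (6·9.5) = 1/3.

1/3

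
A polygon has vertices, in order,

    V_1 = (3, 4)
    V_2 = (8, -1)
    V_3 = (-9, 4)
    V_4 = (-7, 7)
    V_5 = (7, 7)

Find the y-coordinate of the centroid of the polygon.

286/69

Apply the shoelace (surveyor's) formula. First the cross-terms c_i = x_i·y_{i+1} − x_{i+1}·y_i:
  -35, 23, -35, -98, 7  ⇒  2A = -138, A = -69.
Then Σ (y_i + y_{i+1})·c_i = -1716, so ȳ = -1716 / (6·(-69)) = 286/69.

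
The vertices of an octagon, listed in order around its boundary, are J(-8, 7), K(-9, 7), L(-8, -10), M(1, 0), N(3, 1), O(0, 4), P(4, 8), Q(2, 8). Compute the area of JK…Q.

127

Σ = (7) + (146) + (10) + (1) + (12) + (-16) + (16) + (78) = 254
Area = |Σ|/2 = 127.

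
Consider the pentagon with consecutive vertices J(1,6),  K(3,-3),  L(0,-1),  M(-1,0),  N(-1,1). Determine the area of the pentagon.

Apply the shoelace (surveyor's) formula: 2A = Σ (x_i·y_{i+1} − x_{i+1}·y_i), indices taken mod 5.
J→K: (1)(-3) − (3)(6) = -21
K→L: (3)(-1) − (0)(-3) = -3
L→M: (0)(0) − (-1)(-1) = -1
M→N: (-1)(1) − (-1)(0) = -1
N→J: (-1)(6) − (1)(1) = -7
Σ = -33
Area = |Σ|/2 = 16.5.

16.5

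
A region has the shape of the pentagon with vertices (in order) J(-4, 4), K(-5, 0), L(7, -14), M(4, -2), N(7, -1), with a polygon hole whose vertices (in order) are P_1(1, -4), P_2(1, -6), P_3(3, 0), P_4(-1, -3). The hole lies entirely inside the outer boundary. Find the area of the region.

Outer boundary:
Apply the shoelace formula: 2A = Σ (x_i·y_{i+1} − x_{i+1}·y_i), indices taken mod 5.
J→K: (-4)(0) − (-5)(4) = 20
K→L: (-5)(-14) − (7)(0) = 70
L→M: (7)(-2) − (4)(-14) = 42
M→N: (4)(-1) − (7)(-2) = 10
N→J: (7)(4) − (-4)(-1) = 24
Σ = 166
Area = |Σ|/2 = 83.
Hole:
Cross-terms: -2, 18, -9, 7  ⇒  Σ = 14
Area = |Σ|/2 = 7.
Net area = 83 − 7 = 76.

76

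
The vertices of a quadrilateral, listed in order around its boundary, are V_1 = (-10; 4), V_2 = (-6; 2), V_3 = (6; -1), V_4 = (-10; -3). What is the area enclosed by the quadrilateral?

50

Apply the shoelace formula: 2A = Σ (x_i·y_{i+1} − x_{i+1}·y_i), indices taken mod 4.
Σ = (4) + (-6) + (-28) + (-70) = -100
Area = |Σ|/2 = 50.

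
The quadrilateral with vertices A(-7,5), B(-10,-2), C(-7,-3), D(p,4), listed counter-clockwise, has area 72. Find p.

Write out the shoelace sum; only the two edges meeting at D involve p:
2·Area = [((-7)·4 − p·(-3)) + (p·5 − (-7)·4)] + 80
       = 8·p + 80 = 144
⇒ p = 8.

8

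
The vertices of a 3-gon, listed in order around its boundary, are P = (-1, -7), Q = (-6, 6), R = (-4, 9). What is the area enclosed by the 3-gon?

Apply the shoelace formula: 2A = Σ (x_i·y_{i+1} − x_{i+1}·y_i), indices taken mod 3.
Σ = (-48) + (-30) + (37) = -41
Area = |Σ|/2 = 20.5.

20.5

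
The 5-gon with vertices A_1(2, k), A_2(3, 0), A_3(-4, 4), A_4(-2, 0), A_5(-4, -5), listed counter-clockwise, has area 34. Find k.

Write out the shoelace sum; only the two edges meeting at A_1 involve k:
2·Area = [((-4)·k − 2·(-5)) + (2·0 − 3·k)] + 30
       = -7·k + 40 = 68
⇒ k = -4.

-4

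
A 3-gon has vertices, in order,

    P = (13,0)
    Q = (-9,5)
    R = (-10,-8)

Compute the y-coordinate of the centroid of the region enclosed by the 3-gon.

Apply the surveyor's formula. First the cross-terms c_i = x_i·y_{i+1} − x_{i+1}·y_i:
  65, 122, 104  ⇒  2A = 291, A = 145.5.
Then Σ (y_i + y_{i+1})·c_i = -873, so ȳ = -873 / (6·145.5) = -1.

-1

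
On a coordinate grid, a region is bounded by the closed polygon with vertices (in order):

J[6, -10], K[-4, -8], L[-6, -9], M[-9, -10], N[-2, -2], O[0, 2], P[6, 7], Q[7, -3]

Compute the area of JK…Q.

Σ = (-88) + (-12) + (-21) + (-2) + (-4) + (-12) + (-67) + (-52) = -258
Area = |Σ|/2 = 129.

129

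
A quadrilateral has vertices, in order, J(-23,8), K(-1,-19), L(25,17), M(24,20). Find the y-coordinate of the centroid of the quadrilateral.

587/183

Apply the shoelace formula. First the cross-terms c_i = x_i·y_{i+1} − x_{i+1}·y_i:
  445, 458, 92, 652  ⇒  2A = 1647, A = 823.5.
Then Σ (y_i + y_{i+1})·c_i = 15849, so ȳ = 15849 / (6·823.5) = 587/183.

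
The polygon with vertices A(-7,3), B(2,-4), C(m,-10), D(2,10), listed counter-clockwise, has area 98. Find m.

Write out the shoelace sum; only the two edges meeting at C involve m:
2·Area = [(2·(-10) − m·(-4)) + (m·10 − 2·(-10))] + 98
       = 14·m + 98 = 196
⇒ m = 7.

7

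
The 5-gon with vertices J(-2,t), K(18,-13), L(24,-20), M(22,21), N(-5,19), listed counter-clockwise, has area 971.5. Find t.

-20

Write out the shoelace sum; only the two edges meeting at J involve t:
2·Area = [((-5)·t − (-2)·19) + ((-2)·(-13) − 18·t)] + 1419
       = -23·t + 1483 = 1943
⇒ t = -20.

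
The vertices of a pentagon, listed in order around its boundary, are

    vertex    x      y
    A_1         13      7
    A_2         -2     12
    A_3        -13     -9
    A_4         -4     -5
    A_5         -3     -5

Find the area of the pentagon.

211

Apply the shoelace (surveyor's) formula: 2A = Σ (x_i·y_{i+1} − x_{i+1}·y_i), indices taken mod 5.
Σ = (170) + (174) + (29) + (5) + (44) = 422
Area = |Σ|/2 = 211.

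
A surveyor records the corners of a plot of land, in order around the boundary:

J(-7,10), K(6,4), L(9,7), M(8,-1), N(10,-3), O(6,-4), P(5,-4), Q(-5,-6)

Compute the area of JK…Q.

164.5

Apply Gauss's area formula: 2A = Σ (x_i·y_{i+1} − x_{i+1}·y_i), indices taken mod 8.
Σ = (-88) + (6) + (-65) + (-14) + (-22) + (-4) + (-50) + (-92) = -329
Area = |Σ|/2 = 164.5.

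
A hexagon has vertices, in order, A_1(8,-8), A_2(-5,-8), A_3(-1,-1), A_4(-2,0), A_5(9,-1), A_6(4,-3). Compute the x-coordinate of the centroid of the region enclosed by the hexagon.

223/138

Apply Gauss's area formula. First the cross-terms c_i = x_i·y_{i+1} − x_{i+1}·y_i:
  -104, -3, -2, 2, -23, -8  ⇒  2A = -138, A = -69.
Then Σ (x_i + x_{i+1})·c_i = -669, so x̄ = -669 / (6·(-69)) = 223/138.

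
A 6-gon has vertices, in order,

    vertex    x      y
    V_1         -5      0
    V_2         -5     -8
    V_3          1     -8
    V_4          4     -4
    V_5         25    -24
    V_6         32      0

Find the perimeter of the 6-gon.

110

|V_1V_2| = √((0)² + (-8)²) = √64 = 8
|V_2V_3| = √((6)² + (0)²) = √36 = 6
|V_3V_4| = √((3)² + (4)²) = √25 = 5
|V_4V_5| = √((21)² + (-20)²) = √841 = 29
|V_5V_6| = √((7)² + (24)²) = √625 = 25
|V_6V_1| = √((-37)² + (0)²) = √1369 = 37
Perimeter = 8 + 6 + 5 + 29 + 25 + 37 = 110.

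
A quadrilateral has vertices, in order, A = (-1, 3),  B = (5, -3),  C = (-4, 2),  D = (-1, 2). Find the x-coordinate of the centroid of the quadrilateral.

Apply Gauss's area formula. First the cross-terms c_i = x_i·y_{i+1} − x_{i+1}·y_i:
  -12, -2, -6, -1  ⇒  2A = -21, A = -10.5.
Then Σ (x_i + x_{i+1})·c_i = -18, so x̄ = -18 / (6·(-10.5)) = 2/7.

2/7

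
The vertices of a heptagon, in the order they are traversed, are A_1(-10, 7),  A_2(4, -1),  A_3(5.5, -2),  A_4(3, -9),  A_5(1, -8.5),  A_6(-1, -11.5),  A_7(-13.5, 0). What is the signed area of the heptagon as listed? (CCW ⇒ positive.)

Apply the shoelace (surveyor's) formula: 2A = Σ (x_i·y_{i+1} − x_{i+1}·y_i), indices taken mod 7.
Cross-terms: -18, -2.5, -43.5, -16.5, -20, -155.25, -94.5  ⇒  Σ = -350.25
Signed area = Σ/2 = -175.125 (negative ⇒ clockwise traversal).

-175.125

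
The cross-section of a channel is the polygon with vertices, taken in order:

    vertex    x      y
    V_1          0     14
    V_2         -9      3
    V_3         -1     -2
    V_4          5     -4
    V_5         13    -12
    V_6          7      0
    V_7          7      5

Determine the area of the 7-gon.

185

Σ = (126) + (21) + (14) + (-8) + (84) + (35) + (98) = 370
Area = |Σ|/2 = 185.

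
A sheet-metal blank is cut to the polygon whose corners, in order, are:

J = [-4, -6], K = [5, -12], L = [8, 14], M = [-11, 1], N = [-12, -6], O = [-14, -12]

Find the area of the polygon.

Cross-terms: 78, 166, 162, 78, 60, 36  ⇒  Σ = 580
Area = |Σ|/2 = 290.

290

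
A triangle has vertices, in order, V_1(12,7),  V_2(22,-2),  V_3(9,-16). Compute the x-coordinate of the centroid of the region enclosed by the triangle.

43/3

Apply the shoelace formula. First the cross-terms c_i = x_i·y_{i+1} − x_{i+1}·y_i:
  -178, -334, 255  ⇒  2A = -257, A = -128.5.
Then Σ (x_i + x_{i+1})·c_i = -11051, so x̄ = -11051 / (6·(-128.5)) = 43/3.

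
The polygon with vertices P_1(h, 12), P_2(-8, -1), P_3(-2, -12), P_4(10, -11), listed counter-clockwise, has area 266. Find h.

The doubled signed area Σ (x_i y_{i+1} − x_{i+1} y_i) is linear in h.
With h=0 it equals 452; the coefficient of h is 10 (from the two edges through P_1).
So 10·h + 452 = 2·266 = 532 ⇒ h = 8.

8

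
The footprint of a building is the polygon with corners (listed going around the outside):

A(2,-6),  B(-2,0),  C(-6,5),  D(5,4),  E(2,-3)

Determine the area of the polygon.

Apply the surveyor's formula: 2A = Σ (x_i·y_{i+1} − x_{i+1}·y_i), indices taken mod 5.
Cross-terms: -12, -10, -49, -23, -6  ⇒  Σ = -100
Area = |Σ|/2 = 50.

50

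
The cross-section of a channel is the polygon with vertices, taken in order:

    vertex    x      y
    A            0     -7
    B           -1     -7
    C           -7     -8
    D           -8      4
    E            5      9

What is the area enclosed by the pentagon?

Apply Gauss's area formula: 2A = Σ (x_i·y_{i+1} − x_{i+1}·y_i), indices taken mod 5.
Σ = (-7) + (-41) + (-92) + (-92) + (-35) = -267
Area = |Σ|/2 = 133.5.

133.5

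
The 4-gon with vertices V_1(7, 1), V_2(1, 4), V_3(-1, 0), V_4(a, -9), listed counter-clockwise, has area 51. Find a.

The doubled signed area Σ (x_i y_{i+1} − x_{i+1} y_i) is linear in a.
With a=0 it equals 103; the coefficient of a is 1 (from the two edges through V_4).
So 1·a + 103 = 2·51 = 102 ⇒ a = -1.

-1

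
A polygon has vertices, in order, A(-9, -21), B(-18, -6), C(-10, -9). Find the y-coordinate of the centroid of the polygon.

-12

Apply Gauss's area formula. First the cross-terms c_i = x_i·y_{i+1} − x_{i+1}·y_i:
  -324, 102, 129  ⇒  2A = -93, A = -46.5.
Then Σ (y_i + y_{i+1})·c_i = 3348, so ȳ = 3348 / (6·(-46.5)) = -12.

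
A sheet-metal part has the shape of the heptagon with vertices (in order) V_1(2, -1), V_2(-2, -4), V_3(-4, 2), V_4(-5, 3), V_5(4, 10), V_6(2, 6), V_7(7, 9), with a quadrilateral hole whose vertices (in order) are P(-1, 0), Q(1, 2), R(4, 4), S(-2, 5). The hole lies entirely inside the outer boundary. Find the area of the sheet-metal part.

Outer boundary:
Apply the shoelace (surveyor's) formula: 2A = Σ (x_i·y_{i+1} − x_{i+1}·y_i), indices taken mod 7.
Σ = (-10) + (-20) + (-2) + (-62) + (4) + (-24) + (-25) = -139
Area = |Σ|/2 = 69.5.
Hole:
P→Q: (-1)(2) − (1)(0) = -2
Q→R: (1)(4) − (4)(2) = -4
R→S: (4)(5) − (-2)(4) = 28
S→P: (-2)(0) − (-1)(5) = 5
Σ = 27
Area = |Σ|/2 = 13.5.
Net area = 69.5 − 13.5 = 56.

56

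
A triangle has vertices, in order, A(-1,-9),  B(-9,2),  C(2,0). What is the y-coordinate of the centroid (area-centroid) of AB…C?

-7/3

Apply the shoelace formula. First the cross-terms c_i = x_i·y_{i+1} − x_{i+1}·y_i:
  -83, -4, -18  ⇒  2A = -105, A = -52.5.
Then Σ (y_i + y_{i+1})·c_i = 735, so ȳ = 735 / (6·(-52.5)) = -7/3.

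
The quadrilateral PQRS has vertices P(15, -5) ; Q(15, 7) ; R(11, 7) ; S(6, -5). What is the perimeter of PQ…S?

|PQ| = √((0)² + (12)²) = √144 = 12
|QR| = √((-4)² + (0)²) = √16 = 4
|RS| = √((-5)² + (-12)²) = √169 = 13
|SP| = √((9)² + (0)²) = √81 = 9
Perimeter = 12 + 4 + 13 + 9 = 38.

38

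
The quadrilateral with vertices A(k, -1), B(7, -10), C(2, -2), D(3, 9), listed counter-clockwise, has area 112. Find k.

-10

The doubled signed area Σ (x_i y_{i+1} − x_{i+1} y_i) is linear in k.
With k=0 it equals 34; the coefficient of k is -19 (from the two edges through A).
So -19·k + 34 = 2·112 = 224 ⇒ k = -10.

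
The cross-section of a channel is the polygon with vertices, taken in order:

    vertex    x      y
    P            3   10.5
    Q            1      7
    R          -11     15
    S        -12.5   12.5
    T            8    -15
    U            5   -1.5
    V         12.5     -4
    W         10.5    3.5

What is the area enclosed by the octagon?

243.625

Apply the surveyor's formula: 2A = Σ (x_i·y_{i+1} − x_{i+1}·y_i), indices taken mod 8.
Σ = (10.5) + (92) + (50) + (87.5) + (63) + (-1.25) + (85.75) + (99.75) = 487.25
Area = |Σ|/2 = 243.625.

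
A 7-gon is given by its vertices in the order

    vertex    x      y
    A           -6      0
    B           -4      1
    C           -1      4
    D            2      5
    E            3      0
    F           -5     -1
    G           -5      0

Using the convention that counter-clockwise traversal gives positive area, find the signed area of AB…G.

A→B: (-6)(1) − (-4)(0) = -6
B→C: (-4)(4) − (-1)(1) = -15
C→D: (-1)(5) − (2)(4) = -13
D→E: (2)(0) − (3)(5) = -15
E→F: (3)(-1) − (-5)(0) = -3
F→G: (-5)(0) − (-5)(-1) = -5
G→A: (-5)(0) − (-6)(0) = 0
Σ = -57
Signed area = Σ/2 = -28.5 (negative ⇒ clockwise traversal).

-28.5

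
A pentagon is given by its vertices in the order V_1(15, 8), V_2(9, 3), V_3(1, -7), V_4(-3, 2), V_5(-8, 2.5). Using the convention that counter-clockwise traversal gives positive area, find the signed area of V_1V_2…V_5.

-102.5

Apply the shoelace (surveyor's) formula: 2A = Σ (x_i·y_{i+1} − x_{i+1}·y_i), indices taken mod 5.
Cross-terms: -27, -66, -19, 8.5, -101.5  ⇒  Σ = -205
Signed area = Σ/2 = -102.5 (negative ⇒ clockwise traversal).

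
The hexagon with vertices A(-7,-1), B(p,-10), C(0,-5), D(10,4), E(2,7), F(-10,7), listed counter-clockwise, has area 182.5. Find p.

Write out the shoelace sum; only the two edges meeting at B involve p:
2·Area = [((-7)·(-10) − p·(-1)) + (p·(-5) − 0·(-10))] + 255
       = -4·p + 325 = 365
⇒ p = -10.

-10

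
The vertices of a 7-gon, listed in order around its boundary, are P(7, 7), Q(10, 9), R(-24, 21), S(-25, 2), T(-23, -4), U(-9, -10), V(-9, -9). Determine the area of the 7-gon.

P→Q: (7)(9) − (10)(7) = -7
Q→R: (10)(21) − (-24)(9) = 426
R→S: (-24)(2) − (-25)(21) = 477
S→T: (-25)(-4) − (-23)(2) = 146
T→U: (-23)(-10) − (-9)(-4) = 194
U→V: (-9)(-9) − (-9)(-10) = -9
V→P: (-9)(7) − (7)(-9) = 0
Σ = 1227
Area = |Σ|/2 = 613.5.

613.5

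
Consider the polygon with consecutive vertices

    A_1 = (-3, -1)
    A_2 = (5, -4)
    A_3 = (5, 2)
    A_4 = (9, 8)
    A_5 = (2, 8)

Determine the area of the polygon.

73.5

Apply Gauss's area formula: 2A = Σ (x_i·y_{i+1} − x_{i+1}·y_i), indices taken mod 5.
Cross-terms: 17, 30, 22, 56, 22  ⇒  Σ = 147
Area = |Σ|/2 = 73.5.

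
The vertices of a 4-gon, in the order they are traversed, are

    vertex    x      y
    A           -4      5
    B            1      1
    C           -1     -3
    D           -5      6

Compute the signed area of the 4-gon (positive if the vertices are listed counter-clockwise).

-16.5

Cross-terms: -9, -2, -21, -1  ⇒  Σ = -33
Signed area = Σ/2 = -16.5 (negative ⇒ clockwise traversal).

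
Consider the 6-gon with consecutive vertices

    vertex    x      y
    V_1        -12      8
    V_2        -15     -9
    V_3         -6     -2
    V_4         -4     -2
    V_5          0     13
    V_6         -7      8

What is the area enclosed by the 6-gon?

143.5

Cross-terms: 228, -24, 4, -52, 91, 40  ⇒  Σ = 287
Area = |Σ|/2 = 143.5.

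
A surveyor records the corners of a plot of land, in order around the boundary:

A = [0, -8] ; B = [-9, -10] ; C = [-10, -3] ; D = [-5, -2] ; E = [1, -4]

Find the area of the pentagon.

Apply the shoelace (surveyor's) formula: 2A = Σ (x_i·y_{i+1} − x_{i+1}·y_i), indices taken mod 5.
Σ = (-72) + (-73) + (5) + (22) + (-8) = -126
Area = |Σ|/2 = 63.

63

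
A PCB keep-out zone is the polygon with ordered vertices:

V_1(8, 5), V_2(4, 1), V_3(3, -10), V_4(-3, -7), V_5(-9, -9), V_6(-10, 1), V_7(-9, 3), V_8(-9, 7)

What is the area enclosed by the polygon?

199.5

Cross-terms: -12, -43, -51, -36, -99, -21, -36, -101  ⇒  Σ = -399
Area = |Σ|/2 = 199.5.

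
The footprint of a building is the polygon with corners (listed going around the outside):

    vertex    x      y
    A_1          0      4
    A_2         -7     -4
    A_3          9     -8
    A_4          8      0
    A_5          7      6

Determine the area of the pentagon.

A_1→A_2: (0)(-4) − (-7)(4) = 28
A_2→A_3: (-7)(-8) − (9)(-4) = 92
A_3→A_4: (9)(0) − (8)(-8) = 64
A_4→A_5: (8)(6) − (7)(0) = 48
A_5→A_1: (7)(4) − (0)(6) = 28
Σ = 260
Area = |Σ|/2 = 130.

130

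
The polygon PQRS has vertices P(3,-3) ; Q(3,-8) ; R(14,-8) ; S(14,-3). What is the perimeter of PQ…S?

32

|PQ| = √((0)² + (-5)²) = √25 = 5
|QR| = √((11)² + (0)²) = √121 = 11
|RS| = √((0)² + (5)²) = √25 = 5
|SP| = √((-11)² + (0)²) = √121 = 11
Perimeter = 5 + 11 + 5 + 11 = 32.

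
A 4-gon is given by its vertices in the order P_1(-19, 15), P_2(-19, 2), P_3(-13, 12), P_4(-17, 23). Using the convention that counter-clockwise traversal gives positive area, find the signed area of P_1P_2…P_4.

66

Apply the surveyor's formula: 2A = Σ (x_i·y_{i+1} − x_{i+1}·y_i), indices taken mod 4.
Cross-terms: 247, -202, -95, 182  ⇒  Σ = 132
Signed area = Σ/2 = 66 (positive ⇒ counter-clockwise traversal).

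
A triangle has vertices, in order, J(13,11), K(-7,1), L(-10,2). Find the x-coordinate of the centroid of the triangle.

Apply the shoelace (surveyor's) formula. First the cross-terms c_i = x_i·y_{i+1} − x_{i+1}·y_i:
  90, -4, -136  ⇒  2A = -50, A = -25.
Then Σ (x_i + x_{i+1})·c_i = 200, so x̄ = 200 / (6·(-25)) = -4/3.

-4/3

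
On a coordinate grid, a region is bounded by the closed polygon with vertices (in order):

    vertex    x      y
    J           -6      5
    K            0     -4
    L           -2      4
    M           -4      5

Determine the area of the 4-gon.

16

Σ = (24) + (-8) + (6) + (10) = 32
Area = |Σ|/2 = 16.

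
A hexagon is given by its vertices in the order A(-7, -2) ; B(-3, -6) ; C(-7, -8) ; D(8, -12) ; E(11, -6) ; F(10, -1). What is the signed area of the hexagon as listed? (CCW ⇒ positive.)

136

Σ = (36) + (-18) + (148) + (84) + (49) + (-27) = 272
Signed area = Σ/2 = 136 (positive ⇒ counter-clockwise traversal).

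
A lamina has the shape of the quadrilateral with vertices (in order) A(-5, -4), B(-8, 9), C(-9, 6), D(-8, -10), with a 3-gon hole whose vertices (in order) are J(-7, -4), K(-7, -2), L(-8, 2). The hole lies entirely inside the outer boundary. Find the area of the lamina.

Outer boundary:
Apply the shoelace formula: 2A = Σ (x_i·y_{i+1} − x_{i+1}·y_i), indices taken mod 4.
Σ = (-77) + (33) + (138) + (-18) = 76
Area = |Σ|/2 = 38.
Hole:
Apply Gauss's area formula: 2A = Σ (x_i·y_{i+1} − x_{i+1}·y_i), indices taken mod 3.
Σ = (-14) + (-30) + (46) = 2
Area = |Σ|/2 = 1.
Net area = 38 − 1 = 37.

37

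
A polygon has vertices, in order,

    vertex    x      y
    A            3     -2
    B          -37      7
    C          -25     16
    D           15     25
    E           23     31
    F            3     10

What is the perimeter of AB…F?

148

|AB| = √((-40)² + (9)²) = √1681 = 41
|BC| = √((12)² + (9)²) = √225 = 15
|CD| = √((40)² + (9)²) = √1681 = 41
|DE| = √((8)² + (6)²) = √100 = 10
|EF| = √((-20)² + (-21)²) = √841 = 29
|FA| = √((0)² + (-12)²) = √144 = 12
Perimeter = 41 + 15 + 41 + 10 + 29 + 12 = 148.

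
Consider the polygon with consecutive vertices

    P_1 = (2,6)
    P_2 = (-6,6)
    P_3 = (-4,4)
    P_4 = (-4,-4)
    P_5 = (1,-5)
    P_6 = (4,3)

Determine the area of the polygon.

72.5

Apply the shoelace (surveyor's) formula: 2A = Σ (x_i·y_{i+1} − x_{i+1}·y_i), indices taken mod 6.
Σ = (48) + (0) + (32) + (24) + (23) + (18) = 145
Area = |Σ|/2 = 72.5.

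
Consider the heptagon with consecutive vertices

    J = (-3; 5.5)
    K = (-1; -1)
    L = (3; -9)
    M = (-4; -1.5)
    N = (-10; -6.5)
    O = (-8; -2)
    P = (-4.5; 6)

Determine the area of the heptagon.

Cross-terms: 8.5, 12, -40.5, 11, -32, -57, -6.75  ⇒  Σ = -104.75
Area = |Σ|/2 = 52.375.

52.375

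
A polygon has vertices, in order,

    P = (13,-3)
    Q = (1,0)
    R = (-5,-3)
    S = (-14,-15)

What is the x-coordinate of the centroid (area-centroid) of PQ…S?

-1

Apply the shoelace (surveyor's) formula. First the cross-terms c_i = x_i·y_{i+1} − x_{i+1}·y_i:
  3, -3, 33, 237  ⇒  2A = 270, A = 135.
Then Σ (x_i + x_{i+1})·c_i = -810, so x̄ = -810 / (6·135) = -1.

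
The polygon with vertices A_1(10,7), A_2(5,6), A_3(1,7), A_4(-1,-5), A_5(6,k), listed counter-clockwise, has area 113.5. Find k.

Write out the shoelace sum; only the two edges meeting at A_5 involve k:
2·Area = [((-1)·k − 6·(-5)) + (6·7 − 10·k)] + 56
       = -11·k + 128 = 227
⇒ k = -9.

-9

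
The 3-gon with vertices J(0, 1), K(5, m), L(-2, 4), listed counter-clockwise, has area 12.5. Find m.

6

The doubled signed area Σ (x_i y_{i+1} − x_{i+1} y_i) is linear in m.
With m=0 it equals 13; the coefficient of m is 2 (from the two edges through K).
So 2·m + 13 = 2·12.5 = 25 ⇒ m = 6.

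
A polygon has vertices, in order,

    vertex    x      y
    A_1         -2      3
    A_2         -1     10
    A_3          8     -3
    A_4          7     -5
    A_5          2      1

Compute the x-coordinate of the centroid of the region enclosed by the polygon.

Apply Gauss's area formula. First the cross-terms c_i = x_i·y_{i+1} − x_{i+1}·y_i:
  -17, -77, -19, 17, 8  ⇒  2A = -88, A = -44.
Then Σ (x_i + x_{i+1})·c_i = -620, so x̄ = -620 / (6·(-44)) = 155/66.

155/66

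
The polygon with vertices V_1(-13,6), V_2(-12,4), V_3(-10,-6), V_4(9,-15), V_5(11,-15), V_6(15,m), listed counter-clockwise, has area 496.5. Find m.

Write out the shoelace sum; only the two edges meeting at V_6 involve m:
2·Area = [(11·m − 15·(-15)) + (15·6 − (-13)·m)] + 366
       = 24·m + 681 = 993
⇒ m = 13.

13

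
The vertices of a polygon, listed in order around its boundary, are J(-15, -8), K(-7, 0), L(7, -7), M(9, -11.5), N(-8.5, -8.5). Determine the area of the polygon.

Apply the shoelace formula: 2A = Σ (x_i·y_{i+1} − x_{i+1}·y_i), indices taken mod 5.
J→K: (-15)(0) − (-7)(-8) = -56
K→L: (-7)(-7) − (7)(0) = 49
L→M: (7)(-11.5) − (9)(-7) = -17.5
M→N: (9)(-8.5) − (-8.5)(-11.5) = -174.25
N→J: (-8.5)(-8) − (-15)(-8.5) = -59.5
Σ = -258.25
Area = |Σ|/2 = 129.125.

129.125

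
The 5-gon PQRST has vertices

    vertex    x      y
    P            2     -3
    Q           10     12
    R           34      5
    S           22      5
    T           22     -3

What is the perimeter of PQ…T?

|PQ| = √((8)² + (15)²) = √289 = 17
|QR| = √((24)² + (-7)²) = √625 = 25
|RS| = √((-12)² + (0)²) = √144 = 12
|ST| = √((0)² + (-8)²) = √64 = 8
|TP| = √((-20)² + (0)²) = √400 = 20
Perimeter = 17 + 25 + 12 + 8 + 20 = 82.

82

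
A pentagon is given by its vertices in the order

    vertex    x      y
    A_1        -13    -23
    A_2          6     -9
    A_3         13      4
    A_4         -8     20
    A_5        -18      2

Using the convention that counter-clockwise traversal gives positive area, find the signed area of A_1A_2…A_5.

A_1→A_2: (-13)(-9) − (6)(-23) = 255
A_2→A_3: (6)(4) − (13)(-9) = 141
A_3→A_4: (13)(20) − (-8)(4) = 292
A_4→A_5: (-8)(2) − (-18)(20) = 344
A_5→A_1: (-18)(-23) − (-13)(2) = 440
Σ = 1472
Signed area = Σ/2 = 736 (positive ⇒ counter-clockwise traversal).

736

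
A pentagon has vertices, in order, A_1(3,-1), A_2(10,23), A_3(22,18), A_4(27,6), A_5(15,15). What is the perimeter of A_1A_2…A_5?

86

|A_1A_2| = √((7)² + (24)²) = √625 = 25
|A_2A_3| = √((12)² + (-5)²) = √169 = 13
|A_3A_4| = √((5)² + (-12)²) = √169 = 13
|A_4A_5| = √((-12)² + (9)²) = √225 = 15
|A_5A_1| = √((-12)² + (-16)²) = √400 = 20
Perimeter = 25 + 13 + 13 + 15 + 20 = 86.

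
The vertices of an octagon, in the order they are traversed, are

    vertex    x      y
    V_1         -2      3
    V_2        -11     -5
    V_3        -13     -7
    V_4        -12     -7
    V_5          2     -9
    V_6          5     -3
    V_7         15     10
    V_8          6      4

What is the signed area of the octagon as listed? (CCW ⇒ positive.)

172

Apply the shoelace formula: 2A = Σ (x_i·y_{i+1} − x_{i+1}·y_i), indices taken mod 8.
Σ = (43) + (12) + (7) + (122) + (39) + (95) + (0) + (26) = 344
Signed area = Σ/2 = 172 (positive ⇒ counter-clockwise traversal).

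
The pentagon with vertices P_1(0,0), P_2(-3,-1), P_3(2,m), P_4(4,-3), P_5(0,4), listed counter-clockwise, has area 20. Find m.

-4

The doubled signed area Σ (x_i y_{i+1} − x_{i+1} y_i) is linear in m.
With m=0 it equals 12; the coefficient of m is -7 (from the two edges through P_3).
So -7·m + 12 = 2·20 = 40 ⇒ m = -4.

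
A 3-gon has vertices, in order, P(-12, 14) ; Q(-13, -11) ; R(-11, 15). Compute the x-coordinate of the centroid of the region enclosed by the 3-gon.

Apply the surveyor's formula. First the cross-terms c_i = x_i·y_{i+1} − x_{i+1}·y_i:
  314, -316, 26  ⇒  2A = 24, A = 12.
Then Σ (x_i + x_{i+1})·c_i = -864, so x̄ = -864 / (6·12) = -12.

-12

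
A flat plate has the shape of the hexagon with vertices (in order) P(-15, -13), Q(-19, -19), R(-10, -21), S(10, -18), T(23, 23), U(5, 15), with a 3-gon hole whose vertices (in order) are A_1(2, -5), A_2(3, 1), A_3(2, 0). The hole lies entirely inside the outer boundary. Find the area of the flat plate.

Outer boundary:
Apply the shoelace formula: 2A = Σ (x_i·y_{i+1} − x_{i+1}·y_i), indices taken mod 6.
P→Q: (-15)(-19) − (-19)(-13) = 38
Q→R: (-19)(-21) − (-10)(-19) = 209
R→S: (-10)(-18) − (10)(-21) = 390
S→T: (10)(23) − (23)(-18) = 644
T→U: (23)(15) − (5)(23) = 230
U→P: (5)(-13) − (-15)(15) = 160
Σ = 1671
Area = |Σ|/2 = 835.5.
Hole:
Σ = (17) + (-2) + (-10) = 5
Area = |Σ|/2 = 2.5.
Net area = 835.5 − 2.5 = 833.

833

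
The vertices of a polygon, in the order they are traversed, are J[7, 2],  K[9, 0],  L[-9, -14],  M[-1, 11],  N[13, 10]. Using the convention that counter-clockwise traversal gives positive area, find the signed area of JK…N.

Cross-terms: -18, -126, -113, -153, -44  ⇒  Σ = -454
Signed area = Σ/2 = -227 (negative ⇒ clockwise traversal).

-227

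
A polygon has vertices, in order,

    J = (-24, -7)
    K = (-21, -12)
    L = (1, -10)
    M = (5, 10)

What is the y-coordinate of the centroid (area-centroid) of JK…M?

-579/157

Apply Gauss's area formula. First the cross-terms c_i = x_i·y_{i+1} − x_{i+1}·y_i:
  141, 222, 60, 205  ⇒  2A = 628, A = 314.
Then Σ (y_i + y_{i+1})·c_i = -6948, so ȳ = -6948 / (6·314) = -579/157.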